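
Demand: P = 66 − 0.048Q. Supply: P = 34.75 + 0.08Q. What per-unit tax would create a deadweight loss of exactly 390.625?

10

Competitive equilibrium: 66 − 0.048Q = 34.75 + 0.08Q → Q* = 244.1406, P* = 54.2813.
A tax t gives ΔQ = t/0.128 and wedge t, so DWL = t²/0.256.
t²/0.256 = 390.625 → t² = 100 → t = 10.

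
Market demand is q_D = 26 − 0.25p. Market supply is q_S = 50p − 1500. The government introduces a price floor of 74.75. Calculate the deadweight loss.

In inverse form: demand p = 104 − 4q, supply p = 30 + 0.02q.
Competitive equilibrium: 104 − 4q = 30 + 0.02q → q* = 18.408, p* = 30.3682.
At the floor p = 74.75, quantity demanded = (104 − 74.75)/4 = 7.3125.
Sellers' marginal cost at q' = 7.3125: 30 + 0.02·7.3125 = 30.1463.
Δq = 18.408 − 7.3125 = 11.0955; wedge = 74.75 − 30.1463 = 44.6037.
DWL = ½ × 11.0955 × 44.6037 = 247.45.

247.45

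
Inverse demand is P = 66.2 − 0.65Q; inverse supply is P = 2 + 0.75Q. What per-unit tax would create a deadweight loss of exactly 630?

42

Competitive equilibrium: 66.2 − 0.65Q = 2 + 0.75Q → Q* = 45.8571, P* = 36.3929.
A tax t gives ΔQ = t/1.4 and wedge t, so DWL = t²/2.8.
t²/2.8 = 630 → t² = 1764 → t = 42.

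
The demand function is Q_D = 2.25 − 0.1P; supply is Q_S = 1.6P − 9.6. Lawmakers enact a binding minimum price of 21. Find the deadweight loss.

10.46

In inverse form: demand P = 22.5 − 10Q, supply P = 6 + 0.625Q.
Competitive equilibrium: 22.5 − 10Q = 6 + 0.625Q → Q* = 1.5529, P* = 6.9706.
At the floor P = 21, quantity demanded = (22.5 − 21)/10 = 0.15.
Sellers' marginal cost at Q' = 0.15: 6 + 0.625·0.15 = 6.0938.
ΔQ = 1.5529 − 0.15 = 1.4029; wedge = 21 − 6.0938 = 14.9062.
Deadweight loss = ½ × 1.4029 × 14.9062 = 10.46.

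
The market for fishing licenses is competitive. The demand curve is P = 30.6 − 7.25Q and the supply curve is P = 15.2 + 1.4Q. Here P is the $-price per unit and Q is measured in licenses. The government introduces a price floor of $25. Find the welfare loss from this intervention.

$4.39

Competitive equilibrium: 30.6 − 7.25Q = 15.2 + 1.4Q → Q* = 1.7803, P* = 17.6925.
At the floor P = 25, quantity demanded = (30.6 − 25)/7.25 = 0.7724.
Sellers' marginal cost at Q' = 0.7724: 15.2 + 1.4·0.7724 = 16.2814.
ΔQ = 1.7803 − 0.7724 = 1.0079; wedge = 25 − 16.2814 = 8.7186.
Deadweight loss = ½ × 1.0079 × 8.7186 = $4.39.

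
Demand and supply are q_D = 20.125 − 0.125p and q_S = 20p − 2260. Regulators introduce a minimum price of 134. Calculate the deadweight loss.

26.95

In inverse form: demand p = 161 − 8q, supply p = 113 + 0.05q.
Competitive equilibrium: 161 − 8q = 113 + 0.05q → q* = 5.9627, p* = 113.2981.
At the floor p = 134, quantity demanded = (161 − 134)/8 = 3.375.
Sellers' marginal cost at q' = 3.375: 113 + 0.05·3.375 = 113.1688.
Δq = 5.9627 − 3.375 = 2.5877; wedge = 134 − 113.1688 = 20.8312.
The triangle = ½ × 2.5877 × 20.8312 = 26.95.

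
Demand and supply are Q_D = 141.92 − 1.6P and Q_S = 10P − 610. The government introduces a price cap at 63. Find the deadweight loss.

120.17

In inverse form: demand P = 88.7 − 0.625Q, supply P = 61 + 0.1Q.
Competitive equilibrium: 88.7 − 0.625Q = 61 + 0.1Q → Q* = 38.2069, P* = 64.8207.
At the ceiling P = 63, quantity supplied = (63 − 61)/0.1 = 20.
Willingness to pay at Q' = 20: 88.7 − 0.625·20 = 76.2.
ΔQ = 38.2069 − 20 = 18.2069; wedge = 76.2 − 63 = 13.2.
The triangle = ½ × 18.2069 × 13.2 = 120.17.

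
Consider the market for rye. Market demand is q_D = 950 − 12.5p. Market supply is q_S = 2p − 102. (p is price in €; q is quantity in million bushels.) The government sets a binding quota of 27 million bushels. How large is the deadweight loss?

€75.20 million

In inverse form: demand p = 76 − 0.08q, supply p = 51 + 0.5q.
Competitive equilibrium: 76 − 0.08q = 51 + 0.5q → q* = 43.1034, p* = 72.5517.
At q = 27: demand price = 76 − 0.08·27 = 73.84; supply price = 51 + 0.5·27 = 64.5.
Δq = 43.1034 − 27 = 16.1034; wedge = 73.84 − 64.5 = 9.34.
Deadweight loss = ½ × 16.1034 × 9.34 = €75.20 million.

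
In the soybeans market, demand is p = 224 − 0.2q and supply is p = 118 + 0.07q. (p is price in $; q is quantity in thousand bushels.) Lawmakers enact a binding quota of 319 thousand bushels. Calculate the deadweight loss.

$731.14 thousand

Competitive equilibrium: 224 − 0.2q = 118 + 0.07q → q* = 392.5926, p* = 145.4815.
At q = 319: demand price = 224 − 0.2·319 = 160.2; supply price = 118 + 0.07·319 = 140.33.
Δq = 392.5926 − 319 = 73.5926; wedge = 160.2 − 140.33 = 19.87.
Deadweight loss = ½ × 73.5926 × 19.87 = $731.14 thousand.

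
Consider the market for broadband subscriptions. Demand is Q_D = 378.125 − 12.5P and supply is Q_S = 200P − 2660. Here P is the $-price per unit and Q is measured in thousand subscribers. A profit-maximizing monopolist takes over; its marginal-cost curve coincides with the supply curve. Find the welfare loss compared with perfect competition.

$397.29 thousand

In inverse form: demand P = 30.25 − 0.08Q, supply P = 13.3 + 0.005Q.
Competitive equilibrium: 30.25 − 0.08Q = 13.3 + 0.005Q → Q* = 199.4118, P* = 14.2971.
Marginal revenue: MR = 30.25 − 0.16Q. Set MR = MC: 30.25 − 0.16Q = 13.3 + 0.005Q → Q_m = 102.7273.
Price P_m = 30.25 − 0.08·102.7273 = 22.0318; MC(Q_m) = 13.3 + 0.005·102.7273 = 13.8136.
Competitive Q* = 199.4118, so ΔQ = 96.6845; wedge = 22.0318 − 13.8136 = 8.2182.
Welfare loss = ½ × 96.6845 × 8.2182 = $397.29 thousand.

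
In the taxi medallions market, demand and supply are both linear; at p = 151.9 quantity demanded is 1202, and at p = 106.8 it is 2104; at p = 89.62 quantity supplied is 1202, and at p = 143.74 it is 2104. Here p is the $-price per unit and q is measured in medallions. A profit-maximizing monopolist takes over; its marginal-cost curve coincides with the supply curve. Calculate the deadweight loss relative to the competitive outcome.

$16792.55

Demand slope = (106.8 − 151.9)/(2104 − 1202) = −0.05, so p = 212 − 0.05q.
Supply slope = (143.74 − 89.62)/(2104 − 1202) = 0.06, so p = 17.5 + 0.06q.
Competitive equilibrium: 212 − 0.05q = 17.5 + 0.06q → q* = 1768.18182, p* = 123.59091.
Marginal revenue: MR = 212 − 0.1q. Set MR = MC: 212 − 0.1q = 17.5 + 0.06q → q_m = 1215.625.
Price p_m = 212 − 0.05·1215.625 = 151.21875; MC(q_m) = 17.5 + 0.06·1215.625 = 90.4375.
Competitive q* = 1768.18182, so Δq = 552.55682; wedge = 151.21875 − 90.4375 = 60.78125.
DWL = ½ × 552.55682 × 60.78125 = $16792.55.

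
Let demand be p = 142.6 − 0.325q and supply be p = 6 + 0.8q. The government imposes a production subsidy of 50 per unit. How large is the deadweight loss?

1111.11

Competitive equilibrium: 142.6 − 0.325q = 6 + 0.8q → q* = 121.4222, p* = 103.1378.
The subsidy lowers effective supply by 50: p = 0.8q − 44.
New quantity: 142.6 − 0.325q = 0.8q − 44 → q' = 165.8667.
Overproduction Δq = 165.8667 − 121.4222 = 44.4445; wedge = subsidy = 50.
The triangle = ½ × 44.4445 × 50 = 1111.11.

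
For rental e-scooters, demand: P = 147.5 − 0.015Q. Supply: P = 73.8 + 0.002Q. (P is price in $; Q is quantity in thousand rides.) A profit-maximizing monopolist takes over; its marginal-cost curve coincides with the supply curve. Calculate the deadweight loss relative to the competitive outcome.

$35102.55 thousand

Competitive equilibrium: 147.5 − 0.015Q = 73.8 + 0.002Q → Q* = 4335.29412, P* = 82.47059.
Marginal revenue: MR = 147.5 − 0.03Q. Set MR = MC: 147.5 − 0.03Q = 73.8 + 0.002Q → Q_m = 2303.125.
Price P_m = 147.5 − 0.015·2303.125 = 112.95313; MC(Q_m) = 73.8 + 0.002·2303.125 = 78.40625.
Competitive Q* = 4335.29412, so ΔQ = 2032.16912; wedge = 112.95313 − 78.40625 = 34.54688.
DWL = ½ × 2032.16912 × 34.54688 = $35102.55 thousand.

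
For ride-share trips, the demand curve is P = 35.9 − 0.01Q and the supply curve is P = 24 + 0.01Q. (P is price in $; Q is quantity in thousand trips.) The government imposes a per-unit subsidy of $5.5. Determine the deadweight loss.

$756.25 thousand

Competitive equilibrium: 35.9 − 0.01Q = 24 + 0.01Q → Q* = 595, P* = 29.95.
The subsidy lowers effective supply by 5.5: P = 18.5 + 0.01Q.
New quantity: 35.9 − 0.01Q = 18.5 + 0.01Q → Q' = 870.
Overproduction ΔQ = 870 − 595 = 275; wedge = subsidy = 5.5.
Welfare loss = ½ × 275 × 5.5 = $756.25 thousand.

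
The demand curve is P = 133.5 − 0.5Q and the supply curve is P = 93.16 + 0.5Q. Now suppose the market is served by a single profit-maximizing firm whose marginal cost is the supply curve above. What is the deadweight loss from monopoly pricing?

Competitive equilibrium: 133.5 − 0.5Q = 93.16 + 0.5Q → Q* = 40.34, P* = 113.33.
Marginal revenue: MR = 133.5 − Q. Set MR = MC: 133.5 − Q = 93.16 + 0.5Q → Q_m = 26.8933.
Price P_m = 133.5 − 0.5·26.8933 = 120.0534; MC(Q_m) = 93.16 + 0.5·26.8933 = 106.6067.
Competitive Q* = 40.34, so ΔQ = 13.4467; wedge = 120.0534 − 106.6067 = 13.4467.
Deadweight loss = ½ × 13.4467 × 13.4467 = 90.41.

90.41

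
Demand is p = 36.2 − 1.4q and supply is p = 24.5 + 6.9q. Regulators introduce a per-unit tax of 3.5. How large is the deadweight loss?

0.74

Competitive equilibrium: 36.2 − 1.4q = 24.5 + 6.9q → q* = 1.4096, p* = 34.2265.
With the tax, the buyer price exceeds the seller price by 3.5: (36.2 − 1.4q) − (24.5 + 6.9q) = 3.5 → q' = 0.988.
Δq = 1.4096 − 0.988 = 0.4216; the wedge equals the tax, 3.5.
Deadweight loss = ½ × 0.4216 × 3.5 = 0.74.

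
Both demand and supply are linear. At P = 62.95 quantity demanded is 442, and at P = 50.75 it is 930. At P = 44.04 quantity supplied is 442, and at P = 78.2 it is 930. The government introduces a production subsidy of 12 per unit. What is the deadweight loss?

757.89

Demand slope = (50.75 − 62.95)/(930 − 442) = −0.025, so P = 74 − 0.025Q.
Supply slope = (78.2 − 44.04)/(930 − 442) = 0.07, so P = 13.1 + 0.07Q.
Competitive equilibrium: 74 − 0.025Q = 13.1 + 0.07Q → Q* = 641.0526, P* = 57.9737.
The subsidy lowers effective supply by 12: P = 1.1 + 0.07Q.
New quantity: 74 − 0.025Q = 1.1 + 0.07Q → Q' = 767.3684.
Overproduction ΔQ = 767.3684 − 641.0526 = 126.3158; wedge = subsidy = 12.
The triangle = ½ × 126.3158 × 12 = 757.89.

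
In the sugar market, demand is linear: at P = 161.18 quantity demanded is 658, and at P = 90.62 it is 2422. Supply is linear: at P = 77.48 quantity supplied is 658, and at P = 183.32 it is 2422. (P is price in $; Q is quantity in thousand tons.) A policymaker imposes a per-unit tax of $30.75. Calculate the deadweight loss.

$4727.81 thousand

Demand slope = (90.62 − 161.18)/(2422 − 658) = −0.04, so P = 187.5 − 0.04Q.
Supply slope = (183.32 − 77.48)/(2422 − 658) = 0.06, so P = 38 + 0.06Q.
Competitive equilibrium: 187.5 − 0.04Q = 38 + 0.06Q → Q* = 1495, P* = 127.7.
With the tax, the buyer price exceeds the seller price by 30.75: (187.5 − 0.04Q) − (38 + 0.06Q) = 30.75 → Q' = 1187.5.
ΔQ = 1495 − 1187.5 = 307.5; the wedge equals the tax, 30.75.
The triangle = ½ × 307.5 × 30.75 = $4727.81 thousand.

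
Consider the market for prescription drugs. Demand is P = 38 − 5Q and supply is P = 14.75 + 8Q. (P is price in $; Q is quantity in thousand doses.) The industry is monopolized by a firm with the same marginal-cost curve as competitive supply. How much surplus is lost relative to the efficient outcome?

Competitive equilibrium: 38 − 5Q = 14.75 + 8Q → Q* = 1.7885, P* = 29.0577.
Marginal revenue: MR = 38 − 10Q. Set MR = MC: 38 − 10Q = 14.75 + 8Q → Q_m = 1.2917.
Price P_m = 38 − 5·1.2917 = 31.5415; MC(Q_m) = 14.75 + 8·1.2917 = 25.0836.
Competitive Q* = 1.7885, so ΔQ = 0.4968; wedge = 31.5415 − 25.0836 = 6.4579.
Welfare loss = ½ × 0.4968 × 6.4579 = $1.60 thousand.

$1.60 thousand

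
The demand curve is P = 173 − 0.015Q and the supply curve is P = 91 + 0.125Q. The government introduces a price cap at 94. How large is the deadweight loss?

Competitive equilibrium: 173 − 0.015Q = 91 + 0.125Q → Q* = 585.7143, P* = 164.2143.
At the ceiling P = 94, quantity supplied = (94 − 91)/0.125 = 24.
Willingness to pay at Q' = 24: 173 − 0.015·24 = 172.64.
ΔQ = 585.7143 − 24 = 561.7143; wedge = 172.64 − 94 = 78.64.
Welfare loss = ½ × 561.7143 × 78.64 = 22086.61.

22086.61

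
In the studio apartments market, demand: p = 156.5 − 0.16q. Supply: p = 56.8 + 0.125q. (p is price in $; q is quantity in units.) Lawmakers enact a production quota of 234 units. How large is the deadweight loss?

Competitive equilibrium: 156.5 − 0.16q = 56.8 + 0.125q → q* = 349.82456, p* = 100.52807.
At q = 234: demand price = 156.5 − 0.16·234 = 119.06; supply price = 56.8 + 0.125·234 = 86.05.
Δq = 349.82456 − 234 = 115.82456; wedge = 119.06 − 86.05 = 33.01.
Welfare loss = ½ × 115.82456 × 33.01 = $1911.68.

$1911.68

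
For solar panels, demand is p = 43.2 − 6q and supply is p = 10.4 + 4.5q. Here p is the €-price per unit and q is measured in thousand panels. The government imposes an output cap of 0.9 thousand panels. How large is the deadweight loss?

Competitive equilibrium: 43.2 − 6q = 10.4 + 4.5q → q* = 3.1238, p* = 24.4571.
At q = 0.9: demand price = 43.2 − 6·0.9 = 37.8; supply price = 10.4 + 4.5·0.9 = 14.45.
Δq = 3.1238 − 0.9 = 2.2238; wedge = 37.8 − 14.45 = 23.35.
The triangle = ½ × 2.2238 × 23.35 = €25.96 thousand.

€25.96 thousand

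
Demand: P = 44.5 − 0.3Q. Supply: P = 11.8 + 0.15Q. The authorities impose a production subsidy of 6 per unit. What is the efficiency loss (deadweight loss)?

Competitive equilibrium: 44.5 − 0.3Q = 11.8 + 0.15Q → Q* = 72.6667, P* = 22.7.
The subsidy lowers effective supply by 6: P = 5.8 + 0.15Q.
New quantity: 44.5 − 0.3Q = 5.8 + 0.15Q → Q' = 86.
Overproduction ΔQ = 86 − 72.6667 = 13.3333; wedge = subsidy = 6.
The triangle = ½ × 13.3333 × 6 = 40.

40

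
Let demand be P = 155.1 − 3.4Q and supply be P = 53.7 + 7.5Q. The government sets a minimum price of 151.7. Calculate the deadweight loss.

Competitive equilibrium: 155.1 − 3.4Q = 53.7 + 7.5Q → Q* = 9.3028, P* = 123.4706.
At the floor P = 151.7, quantity demanded = (155.1 − 151.7)/3.4 = 1.
Sellers' marginal cost at Q' = 1: 53.7 + 7.5·1 = 61.2.
ΔQ = 9.3028 − 1 = 8.3028; wedge = 151.7 − 61.2 = 90.5.
DWL = ½ × 8.3028 × 90.5 = 375.70.

375.70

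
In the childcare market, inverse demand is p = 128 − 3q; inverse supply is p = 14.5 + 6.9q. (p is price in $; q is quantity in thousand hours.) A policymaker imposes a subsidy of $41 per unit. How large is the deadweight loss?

Competitive equilibrium: 128 − 3q = 14.5 + 6.9q → q* = 11.4646, p* = 93.6061.
The subsidy lowers effective supply by 41: p = 6.9q − 26.5.
New quantity: 128 − 3q = 6.9q − 26.5 → q' = 15.6061.
Overproduction Δq = 15.6061 − 11.4646 = 4.1415; wedge = subsidy = 41.
DWL = ½ × 4.1415 × 41 = $84.90 thousand.

$84.90 thousand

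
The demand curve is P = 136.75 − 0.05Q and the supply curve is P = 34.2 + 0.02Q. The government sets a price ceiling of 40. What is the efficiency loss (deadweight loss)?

48321.875

Competitive equilibrium: 136.75 − 0.05Q = 34.2 + 0.02Q → Q* = 1465, P* = 63.5.
At the ceiling P = 40, quantity supplied = (40 − 34.2)/0.02 = 290.
Willingness to pay at Q' = 290: 136.75 − 0.05·290 = 122.25.
ΔQ = 1465 − 290 = 1175; wedge = 122.25 − 40 = 82.25.
Deadweight loss = ½ × 1175 × 82.25 = 48321.875.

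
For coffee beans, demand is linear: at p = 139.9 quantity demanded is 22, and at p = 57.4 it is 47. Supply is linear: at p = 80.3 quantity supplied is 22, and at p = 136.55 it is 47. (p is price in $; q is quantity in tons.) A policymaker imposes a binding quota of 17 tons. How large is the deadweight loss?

Demand slope = (57.4 − 139.9)/(47 − 22) = −3.3, so p = 212.5 − 3.3q.
Supply slope = (136.55 − 80.3)/(47 − 22) = 2.25, so p = 30.8 + 2.25q.
Competitive equilibrium: 212.5 − 3.3q = 30.8 + 2.25q → q* = 32.7387, p* = 104.4622.
At q = 17: demand price = 212.5 − 3.3·17 = 156.4; supply price = 30.8 + 2.25·17 = 69.05.
Δq = 32.7387 − 17 = 15.7387; wedge = 156.4 − 69.05 = 87.35.
DWL = ½ × 15.7387 × 87.35 = $687.39.

$687.39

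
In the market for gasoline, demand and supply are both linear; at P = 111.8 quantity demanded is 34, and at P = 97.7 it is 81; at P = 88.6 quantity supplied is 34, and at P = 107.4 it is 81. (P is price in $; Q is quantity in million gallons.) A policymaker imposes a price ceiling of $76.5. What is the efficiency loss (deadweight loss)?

$1406.53 million

Demand slope = (97.7 − 111.8)/(81 − 34) = −0.3, so P = 122 − 0.3Q.
Supply slope = (107.4 − 88.6)/(81 − 34) = 0.4, so P = 75 + 0.4Q.
Competitive equilibrium: 122 − 0.3Q = 75 + 0.4Q → Q* = 67.1429, P* = 101.8571.
At the ceiling P = 76.5, quantity supplied = (76.5 − 75)/0.4 = 3.75.
Willingness to pay at Q' = 3.75: 122 − 0.3·3.75 = 120.875.
ΔQ = 67.1429 − 3.75 = 63.3929; wedge = 120.875 − 76.5 = 44.375.
Welfare loss = ½ × 63.3929 × 44.375 = $1406.53 million.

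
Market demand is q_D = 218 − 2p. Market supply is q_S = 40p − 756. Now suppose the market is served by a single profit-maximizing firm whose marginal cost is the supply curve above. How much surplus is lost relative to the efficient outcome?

1839.72

In inverse form: demand p = 109 − 0.5q, supply p = 18.9 + 0.025q.
Competitive equilibrium: 109 − 0.5q = 18.9 + 0.025q → q* = 171.619, p* = 23.1905.
Marginal revenue: MR = 109 − q. Set MR = MC: 109 − q = 18.9 + 0.025q → q_m = 87.9024.
Price p_m = 109 − 0.5·87.9024 = 65.0488; MC(q_m) = 18.9 + 0.025·87.9024 = 21.0976.
Competitive q* = 171.619, so Δq = 83.7166; wedge = 65.0488 − 21.0976 = 43.9512.
Welfare loss = ½ × 83.7166 × 43.9512 = 1839.72.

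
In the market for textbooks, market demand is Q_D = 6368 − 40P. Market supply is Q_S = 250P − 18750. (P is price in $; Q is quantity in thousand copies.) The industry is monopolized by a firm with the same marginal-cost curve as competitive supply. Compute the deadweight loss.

$26199.24 thousand

In inverse form: demand P = 159.2 − 0.025Q, supply P = 75 + 0.004Q.
Competitive equilibrium: 159.2 − 0.025Q = 75 + 0.004Q → Q* = 2903.44828, P* = 86.61379.
Marginal revenue: MR = 159.2 − 0.05Q. Set MR = MC: 159.2 − 0.05Q = 75 + 0.004Q → Q_m = 1559.25926.
Price P_m = 159.2 − 0.025·1559.25926 = 120.21852; MC(Q_m) = 75 + 0.004·1559.25926 = 81.23704.
Competitive Q* = 2903.44828, so ΔQ = 1344.18902; wedge = 120.21852 − 81.23704 = 38.98148.
DWL = ½ × 1344.18902 × 38.98148 = $26199.24 thousand.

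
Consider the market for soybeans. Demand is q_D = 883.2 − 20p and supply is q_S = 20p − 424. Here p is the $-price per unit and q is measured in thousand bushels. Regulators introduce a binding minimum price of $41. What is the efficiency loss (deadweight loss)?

$1384.448 thousand

In inverse form: demand p = 44.16 − 0.05q, supply p = 21.2 + 0.05q.
Competitive equilibrium: 44.16 − 0.05q = 21.2 + 0.05q → q* = 229.6, p* = 32.68.
At the floor p = 41, quantity demanded = (44.16 − 41)/0.05 = 63.2.
Sellers' marginal cost at q' = 63.2: 21.2 + 0.05·63.2 = 24.36.
Δq = 229.6 − 63.2 = 166.4; wedge = 41 − 24.36 = 16.64.
Deadweight loss = ½ × 166.4 × 16.64 = $1384.448 thousand.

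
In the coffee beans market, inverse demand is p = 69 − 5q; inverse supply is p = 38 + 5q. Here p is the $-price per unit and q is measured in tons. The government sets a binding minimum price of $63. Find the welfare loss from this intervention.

Competitive equilibrium: 69 − 5q = 38 + 5q → q* = 3.1, p* = 53.5.
At the floor p = 63, quantity demanded = (69 − 63)/5 = 1.2.
Sellers' marginal cost at q' = 1.2: 38 + 5·1.2 = 44.
Δq = 3.1 − 1.2 = 1.9; wedge = 63 − 44 = 19.
Welfare loss = ½ × 1.9 × 19 = $18.05.

$18.05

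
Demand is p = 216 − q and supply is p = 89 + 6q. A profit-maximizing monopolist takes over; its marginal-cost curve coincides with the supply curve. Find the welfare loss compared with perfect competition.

Competitive equilibrium: 216 − q = 89 + 6q → q* = 18.1429, p* = 197.8571.
Marginal revenue: MR = 216 − 2q. Set MR = MC: 216 − 2q = 89 + 6q → q_m = 15.875.
Price p_m = 216 − 1·15.875 = 200.125; MC(q_m) = 89 + 6·15.875 = 184.25.
Competitive q* = 18.1429, so Δq = 2.2679; wedge = 200.125 − 184.25 = 15.875.
The triangle = ½ × 2.2679 × 15.875 = 18.

18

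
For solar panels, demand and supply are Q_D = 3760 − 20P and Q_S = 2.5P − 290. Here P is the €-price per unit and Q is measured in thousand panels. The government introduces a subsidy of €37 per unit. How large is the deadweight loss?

€1521.11 thousand

In inverse form: demand P = 188 − 0.05Q, supply P = 116 + 0.4Q.
Competitive equilibrium: 188 − 0.05Q = 116 + 0.4Q → Q* = 160, P* = 180.
The subsidy lowers effective supply by 37: P = 79 + 0.4Q.
New quantity: 188 − 0.05Q = 79 + 0.4Q → Q' = 242.2222.
Overproduction ΔQ = 242.2222 − 160 = 82.2222; wedge = subsidy = 37.
DWL = ½ × 82.2222 × 37 = €1521.11 thousand.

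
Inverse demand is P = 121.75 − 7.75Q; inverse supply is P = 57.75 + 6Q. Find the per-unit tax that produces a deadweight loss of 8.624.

Competitive equilibrium: 121.75 − 7.75Q = 57.75 + 6Q → Q* = 4.6545, P* = 85.6773.
A tax t gives ΔQ = t/13.75 and wedge t, so DWL = t²/27.5.
t²/27.5 = 8.624 → t² = 237.16 → t = 15.4.

15.4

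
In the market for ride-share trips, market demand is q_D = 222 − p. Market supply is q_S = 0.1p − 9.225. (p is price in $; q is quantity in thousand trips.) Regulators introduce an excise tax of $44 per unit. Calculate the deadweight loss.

$88 thousand

In inverse form: demand p = 222 − q, supply p = 92.25 + 10q.
Competitive equilibrium: 222 − q = 92.25 + 10q → q* = 11.7955, p* = 210.2045.
With the tax, the buyer price exceeds the seller price by 44: (222 − q) − (92.25 + 10q) = 44 → q' = 7.7955.
Δq = 11.7955 − 7.7955 = 4; the wedge equals the tax, 44.
The triangle = ½ × 4 × 44 = $88 thousand.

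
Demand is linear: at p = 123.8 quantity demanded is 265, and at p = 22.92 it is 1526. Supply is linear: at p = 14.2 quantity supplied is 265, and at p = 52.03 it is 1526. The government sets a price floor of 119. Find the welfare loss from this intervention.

Demand slope = (22.92 − 123.8)/(1526 − 265) = −0.08, so p = 145 − 0.08q.
Supply slope = (52.03 − 14.2)/(1526 − 265) = 0.03, so p = 6.25 + 0.03q.
Competitive equilibrium: 145 − 0.08q = 6.25 + 0.03q → q* = 1261.3636, p* = 44.0909.
At the floor p = 119, quantity demanded = (145 − 119)/0.08 = 325.
Sellers' marginal cost at q' = 325: 6.25 + 0.03·325 = 16.
Δq = 1261.3636 − 325 = 936.3636; wedge = 119 − 16 = 103.
Deadweight loss = ½ × 936.3636 × 103 = 48222.73.

48222.73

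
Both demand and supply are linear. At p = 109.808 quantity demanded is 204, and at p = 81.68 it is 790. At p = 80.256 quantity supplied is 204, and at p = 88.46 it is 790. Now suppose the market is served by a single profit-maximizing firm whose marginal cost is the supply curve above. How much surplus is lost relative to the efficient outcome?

2734.64

Demand slope = (81.68 − 109.808)/(790 − 204) = −0.048, so p = 119.6 − 0.048q.
Supply slope = (88.46 − 80.256)/(790 − 204) = 0.014, so p = 77.4 + 0.014q.
Competitive equilibrium: 119.6 − 0.048q = 77.4 + 0.014q → q* = 680.64516, p* = 86.92903.
Marginal revenue: MR = 119.6 − 0.096q. Set MR = MC: 119.6 − 0.096q = 77.4 + 0.014q → q_m = 383.63636.
Price p_m = 119.6 − 0.048·383.63636 = 101.18545; MC(q_m) = 77.4 + 0.014·383.63636 = 82.77091.
Competitive q* = 680.64516, so Δq = 297.0088; wedge = 101.18545 − 82.77091 = 18.41454.
Deadweight loss = ½ × 297.0088 × 18.41454 = 2734.64.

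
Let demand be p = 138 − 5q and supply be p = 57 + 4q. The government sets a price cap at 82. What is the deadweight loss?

34.03

Competitive equilibrium: 138 − 5q = 57 + 4q → q* = 9, p* = 93.
At the ceiling p = 82, quantity supplied = (82 − 57)/4 = 6.25.
Willingness to pay at q' = 6.25: 138 − 5·6.25 = 106.75.
Δq = 9 − 6.25 = 2.75; wedge = 106.75 − 82 = 24.75.
Deadweight loss = ½ × 2.75 × 24.75 = 34.03.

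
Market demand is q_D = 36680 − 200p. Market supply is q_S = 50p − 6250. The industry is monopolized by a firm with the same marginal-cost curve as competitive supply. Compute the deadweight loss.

1894.76

In inverse form: demand p = 183.4 − 0.005q, supply p = 125 + 0.02q.
Competitive equilibrium: 183.4 − 0.005q = 125 + 0.02q → q* = 2336, p* = 171.72.
Marginal revenue: MR = 183.4 − 0.01q. Set MR = MC: 183.4 − 0.01q = 125 + 0.02q → q_m = 1946.66667.
Price p_m = 183.4 − 0.005·1946.66667 = 173.66667; MC(q_m) = 125 + 0.02·1946.66667 = 163.93333.
Competitive q* = 2336, so Δq = 389.33333; wedge = 173.66667 − 163.93333 = 9.73334.
Welfare loss = ½ × 389.33333 × 9.73334 = 1894.76.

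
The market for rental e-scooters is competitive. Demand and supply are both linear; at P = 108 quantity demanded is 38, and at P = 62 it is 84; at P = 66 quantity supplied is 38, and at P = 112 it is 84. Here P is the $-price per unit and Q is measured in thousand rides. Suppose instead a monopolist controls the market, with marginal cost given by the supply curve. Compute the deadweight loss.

$386.78 thousand

Demand slope = (62 − 108)/(84 − 38) = −1, so P = 146 − Q.
Supply slope = (112 − 66)/(84 − 38) = 1, so P = 28 + Q.
Competitive equilibrium: 146 − Q = 28 + Q → Q* = 59, P* = 87.
Marginal revenue: MR = 146 − 2Q. Set MR = MC: 146 − 2Q = 28 + Q → Q_m = 39.3333.
Price P_m = 146 − 1·39.3333 = 106.6667; MC(Q_m) = 28 + 1·39.3333 = 67.3333.
Competitive Q* = 59, so ΔQ = 19.6667; wedge = 106.6667 − 67.3333 = 39.3334.
Deadweight loss = ½ × 19.6667 × 39.3334 = $386.78 thousand.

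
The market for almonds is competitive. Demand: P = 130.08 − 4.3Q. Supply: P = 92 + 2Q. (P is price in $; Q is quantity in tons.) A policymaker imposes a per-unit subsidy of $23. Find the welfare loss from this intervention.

$41.98

Competitive equilibrium: 130.08 − 4.3Q = 92 + 2Q → Q* = 6.0444, P* = 104.0889.
The subsidy lowers effective supply by 23: P = 69 + 2Q.
New quantity: 130.08 − 4.3Q = 69 + 2Q → Q' = 9.6952.
Overproduction ΔQ = 9.6952 − 6.0444 = 3.6508; wedge = subsidy = 23.
The triangle = ½ × 3.6508 × 23 = $41.98.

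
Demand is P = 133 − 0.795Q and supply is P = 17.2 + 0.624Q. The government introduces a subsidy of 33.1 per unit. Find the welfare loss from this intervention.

Competitive equilibrium: 133 − 0.795Q = 17.2 + 0.624Q → Q* = 81.6068, P* = 68.1226.
The subsidy lowers effective supply by 33.1: P = 0.624Q − 15.9.
New quantity: 133 − 0.795Q = 0.624Q − 15.9 → Q' = 104.9331.
Overproduction ΔQ = 104.9331 − 81.6068 = 23.3263; wedge = subsidy = 33.1.
Welfare loss = ½ × 23.3263 × 33.1 = 386.05.

386.05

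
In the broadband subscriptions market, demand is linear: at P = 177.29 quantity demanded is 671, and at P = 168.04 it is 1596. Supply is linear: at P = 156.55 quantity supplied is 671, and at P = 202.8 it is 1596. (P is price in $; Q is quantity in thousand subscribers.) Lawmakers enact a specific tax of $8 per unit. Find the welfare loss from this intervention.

Demand slope = (168.04 − 177.29)/(1596 − 671) = −0.01, so P = 184 − 0.01Q.
Supply slope = (202.8 − 156.55)/(1596 − 671) = 0.05, so P = 123 + 0.05Q.
Competitive equilibrium: 184 − 0.01Q = 123 + 0.05Q → Q* = 1016.6667, P* = 173.8333.
With the tax, the buyer price exceeds the seller price by 8: (184 − 0.01Q) − (123 + 0.05Q) = 8 → Q' = 883.3333.
ΔQ = 1016.6667 − 883.3333 = 133.3334; the wedge equals the tax, 8.
DWL = ½ × 133.3334 × 8 = $533.33 thousand.

$533.33 thousand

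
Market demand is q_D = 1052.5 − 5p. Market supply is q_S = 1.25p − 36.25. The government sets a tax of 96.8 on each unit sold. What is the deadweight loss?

In inverse form: demand p = 210.5 − 0.2q, supply p = 29 + 0.8q.
Competitive equilibrium: 210.5 − 0.2q = 29 + 0.8q → q* = 181.5, p* = 174.2.
With the tax, the buyer price exceeds the seller price by 96.8: (210.5 − 0.2q) − (29 + 0.8q) = 96.8 → q' = 84.7.
Δq = 181.5 − 84.7 = 96.8; the wedge equals the tax, 96.8.
Deadweight loss = ½ × 96.8 × 96.8 = 4685.12.

4685.12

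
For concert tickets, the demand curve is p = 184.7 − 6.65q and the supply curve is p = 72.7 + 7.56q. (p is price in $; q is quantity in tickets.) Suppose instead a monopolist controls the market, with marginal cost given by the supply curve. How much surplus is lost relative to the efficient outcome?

$44.86

Competitive equilibrium: 184.7 − 6.65q = 72.7 + 7.56q → q* = 7.8818, p* = 132.2862.
Marginal revenue: MR = 184.7 − 13.3q. Set MR = MC: 184.7 − 13.3q = 72.7 + 7.56q → q_m = 5.3691.
Price p_m = 184.7 − 6.65·5.3691 = 148.9955; MC(q_m) = 72.7 + 7.56·5.3691 = 113.2904.
Competitive q* = 7.8818, so Δq = 2.5127; wedge = 148.9955 − 113.2904 = 35.7051.
The triangle = ½ × 2.5127 × 35.7051 = $44.86.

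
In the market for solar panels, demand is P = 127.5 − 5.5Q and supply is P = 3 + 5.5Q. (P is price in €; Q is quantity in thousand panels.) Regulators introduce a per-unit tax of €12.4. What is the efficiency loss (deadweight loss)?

€6.99 thousand

Competitive equilibrium: 127.5 − 5.5Q = 3 + 5.5Q → Q* = 11.3182, P* = 65.25.
With the tax, the buyer price exceeds the seller price by 12.4: (127.5 − 5.5Q) − (3 + 5.5Q) = 12.4 → Q' = 10.1909.
ΔQ = 11.3182 − 10.1909 = 1.1273; the wedge equals the tax, 12.4.
Welfare loss = ½ × 1.1273 × 12.4 = €6.99 thousand.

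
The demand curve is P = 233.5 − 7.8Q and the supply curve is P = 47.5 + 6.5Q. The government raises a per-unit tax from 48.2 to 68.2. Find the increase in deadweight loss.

81.40

Competitive equilibrium: 233.5 − 7.8Q = 47.5 + 6.5Q → Q* = 13.007, P* = 132.0455.
For a per-unit tax t: ΔQ = t/14.3, so DWL = ½·t·(t/14.3) = t²/28.6.
At t = 48.2: DWL = 81.232. At t = 68.2: DWL = 162.631.
Increase = 162.631 − 81.232 = 81.40.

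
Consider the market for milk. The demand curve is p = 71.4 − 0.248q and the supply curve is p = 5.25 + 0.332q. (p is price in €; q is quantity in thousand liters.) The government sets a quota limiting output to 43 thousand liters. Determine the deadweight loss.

€1464.02 thousand

Competitive equilibrium: 71.4 − 0.248q = 5.25 + 0.332q → q* = 114.0517, p* = 43.1152.
At q = 43: demand price = 71.4 − 0.248·43 = 60.736; supply price = 5.25 + 0.332·43 = 19.526.
Δq = 114.0517 − 43 = 71.0517; wedge = 60.736 − 19.526 = 41.21.
The triangle = ½ × 71.0517 × 41.21 = €1464.02 thousand.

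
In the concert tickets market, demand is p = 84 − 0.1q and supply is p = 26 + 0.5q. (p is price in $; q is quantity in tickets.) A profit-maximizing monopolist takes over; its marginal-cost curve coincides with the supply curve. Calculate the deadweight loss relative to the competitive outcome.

Competitive equilibrium: 84 − 0.1q = 26 + 0.5q → q* = 96.6667, p* = 74.3333.
Marginal revenue: MR = 84 − 0.2q. Set MR = MC: 84 − 0.2q = 26 + 0.5q → q_m = 82.8571.
Price p_m = 84 − 0.1·82.8571 = 75.7143; MC(q_m) = 26 + 0.5·82.8571 = 67.4286.
Competitive q* = 96.6667, so Δq = 13.8096; wedge = 75.7143 − 67.4286 = 8.2857.
Welfare loss = ½ × 13.8096 × 8.2857 = $57.21.

$57.21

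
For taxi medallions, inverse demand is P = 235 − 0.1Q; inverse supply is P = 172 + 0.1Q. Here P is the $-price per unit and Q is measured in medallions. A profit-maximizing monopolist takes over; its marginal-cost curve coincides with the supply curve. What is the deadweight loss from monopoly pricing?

Competitive equilibrium: 235 − 0.1Q = 172 + 0.1Q → Q* = 315, P* = 203.5.
Marginal revenue: MR = 235 − 0.2Q. Set MR = MC: 235 − 0.2Q = 172 + 0.1Q → Q_m = 210.
Price P_m = 235 − 0.1·210 = 214; MC(Q_m) = 172 + 0.1·210 = 193.
Competitive Q* = 315, so ΔQ = 105; wedge = 214 − 193 = 21.
The triangle = ½ × 105 × 21 = $1102.50.

$1102.50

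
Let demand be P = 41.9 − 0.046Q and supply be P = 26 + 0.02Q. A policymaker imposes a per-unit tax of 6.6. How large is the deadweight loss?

Competitive equilibrium: 41.9 − 0.046Q = 26 + 0.02Q → Q* = 240.9091, P* = 30.8182.
With the tax, the buyer price exceeds the seller price by 6.6: (41.9 − 0.046Q) − (26 + 0.02Q) = 6.6 → Q' = 140.9091.
ΔQ = 240.9091 − 140.9091 = 100; the wedge equals the tax, 6.6.
DWL = ½ × 100 × 6.6 = 330.

330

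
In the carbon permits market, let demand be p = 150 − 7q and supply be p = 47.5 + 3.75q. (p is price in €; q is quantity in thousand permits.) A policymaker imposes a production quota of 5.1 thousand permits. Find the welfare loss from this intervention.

€105.72 thousand

Competitive equilibrium: 150 − 7q = 47.5 + 3.75q → q* = 9.5349, p* = 83.2558.
At q = 5.1: demand price = 150 − 7·5.1 = 114.3; supply price = 47.5 + 3.75·5.1 = 66.625.
Δq = 9.5349 − 5.1 = 4.4349; wedge = 114.3 − 66.625 = 47.675.
The triangle = ½ × 4.4349 × 47.675 = €105.72 thousand.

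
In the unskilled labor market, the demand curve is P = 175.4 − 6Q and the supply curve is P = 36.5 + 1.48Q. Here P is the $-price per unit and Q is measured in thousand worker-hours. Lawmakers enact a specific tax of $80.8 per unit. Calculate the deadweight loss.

Competitive equilibrium: 175.4 − 6Q = 36.5 + 1.48Q → Q* = 18.56952, P* = 63.98289.
With the tax, the buyer price exceeds the seller price by 80.8: (175.4 − 6Q) − (36.5 + 1.48Q) = 80.8 → Q' = 7.76738.
ΔQ = 18.56952 − 7.76738 = 10.80214; the wedge equals the tax, 80.8.
Welfare loss = ½ × 10.80214 × 80.8 = $436.41 thousand.

$436.41 thousand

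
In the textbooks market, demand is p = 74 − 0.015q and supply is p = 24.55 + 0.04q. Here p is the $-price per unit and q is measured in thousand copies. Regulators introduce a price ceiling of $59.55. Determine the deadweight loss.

Competitive equilibrium: 74 − 0.015q = 24.55 + 0.04q → q* = 899.0909, p* = 60.5136.
At the ceiling p = 59.55, quantity supplied = (59.55 − 24.55)/0.04 = 875.
Willingness to pay at q' = 875: 74 − 0.015·875 = 60.875.
Δq = 899.0909 − 875 = 24.0909; wedge = 60.875 − 59.55 = 1.325.
Deadweight loss = ½ × 24.0909 × 1.325 = $15.96 thousand.

$15.96 thousand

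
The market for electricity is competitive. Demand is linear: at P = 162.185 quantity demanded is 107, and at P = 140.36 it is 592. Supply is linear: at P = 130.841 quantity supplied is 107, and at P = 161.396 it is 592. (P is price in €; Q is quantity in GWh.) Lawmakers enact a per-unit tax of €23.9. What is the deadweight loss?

Demand slope = (140.36 − 162.185)/(592 − 107) = −0.045, so P = 167 − 0.045Q.
Supply slope = (161.396 − 130.841)/(592 − 107) = 0.063, so P = 124.1 + 0.063Q.
Competitive equilibrium: 167 − 0.045Q = 124.1 + 0.063Q → Q* = 397.2222, P* = 149.125.
With the tax, the buyer price exceeds the seller price by 23.9: (167 − 0.045Q) − (124.1 + 0.063Q) = 23.9 → Q' = 175.9259.
ΔQ = 397.2222 − 175.9259 = 221.2963; the wedge equals the tax, 23.9.
The triangle = ½ × 221.2963 × 23.9 = €2644.49.

€2644.49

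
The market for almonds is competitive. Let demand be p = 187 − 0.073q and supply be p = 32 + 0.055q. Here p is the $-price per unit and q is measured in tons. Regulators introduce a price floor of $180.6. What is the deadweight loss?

$80750.53

Competitive equilibrium: 187 − 0.073q = 32 + 0.055q → q* = 1210.9375, p* = 98.60156.
At the floor p = 180.6, quantity demanded = (187 − 180.6)/0.073 = 87.67123.
Sellers' marginal cost at q' = 87.67123: 32 + 0.055·87.67123 = 36.82192.
Δq = 1210.9375 − 87.67123 = 1123.26627; wedge = 180.6 − 36.82192 = 143.77808.
DWL = ½ × 1123.26627 × 143.77808 = $80750.53.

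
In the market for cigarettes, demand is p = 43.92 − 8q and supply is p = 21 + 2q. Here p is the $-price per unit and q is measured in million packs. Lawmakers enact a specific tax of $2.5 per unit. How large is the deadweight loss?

$0.31 million

Competitive equilibrium: 43.92 − 8q = 21 + 2q → q* = 2.292, p* = 25.584.
With the tax, the buyer price exceeds the seller price by 2.5: (43.92 − 8q) − (21 + 2q) = 2.5 → q' = 2.042.
Δq = 2.292 − 2.042 = 0.25; the wedge equals the tax, 2.5.
The triangle = ½ × 0.25 × 2.5 = $0.31 million.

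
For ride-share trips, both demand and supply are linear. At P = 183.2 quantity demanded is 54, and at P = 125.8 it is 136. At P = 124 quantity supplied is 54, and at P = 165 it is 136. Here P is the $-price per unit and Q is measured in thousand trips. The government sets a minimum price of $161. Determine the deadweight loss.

Demand slope = (125.8 − 183.2)/(136 − 54) = −0.7, so P = 221 − 0.7Q.
Supply slope = (165 − 124)/(136 − 54) = 0.5, so P = 97 + 0.5Q.
Competitive equilibrium: 221 − 0.7Q = 97 + 0.5Q → Q* = 103.3333, P* = 148.6667.
At the floor P = 161, quantity demanded = (221 − 161)/0.7 = 85.7143.
Sellers' marginal cost at Q' = 85.7143: 97 + 0.5·85.7143 = 139.8572.
ΔQ = 103.3333 − 85.7143 = 17.619; wedge = 161 − 139.8572 = 21.1428.
Deadweight loss = ½ × 17.619 × 21.1428 = $186.26 thousand.

$186.26 thousand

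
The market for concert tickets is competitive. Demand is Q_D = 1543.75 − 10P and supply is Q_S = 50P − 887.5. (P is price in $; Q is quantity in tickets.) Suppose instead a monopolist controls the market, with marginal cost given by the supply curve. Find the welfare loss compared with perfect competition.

$16069.55

In inverse form: demand P = 154.375 − 0.1Q, supply P = 17.75 + 0.02Q.
Competitive equilibrium: 154.375 − 0.1Q = 17.75 + 0.02Q → Q* = 1138.54167, P* = 40.52083.
Marginal revenue: MR = 154.375 − 0.2Q. Set MR = MC: 154.375 − 0.2Q = 17.75 + 0.02Q → Q_m = 621.02273.
Price P_m = 154.375 − 0.1·621.02273 = 92.27273; MC(Q_m) = 17.75 + 0.02·621.02273 = 30.17045.
Competitive Q* = 1138.54167, so ΔQ = 517.51894; wedge = 92.27273 − 30.17045 = 62.10228.
The triangle = ½ × 517.51894 × 62.10228 = $16069.55.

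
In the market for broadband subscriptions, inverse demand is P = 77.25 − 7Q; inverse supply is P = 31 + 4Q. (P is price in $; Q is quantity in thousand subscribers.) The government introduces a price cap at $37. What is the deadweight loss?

$40.23 thousand

Competitive equilibrium: 77.25 − 7Q = 31 + 4Q → Q* = 4.2045, P* = 47.8182.
At the ceiling P = 37, quantity supplied = (37 − 31)/4 = 1.5.
Willingness to pay at Q' = 1.5: 77.25 − 7·1.5 = 66.75.
ΔQ = 4.2045 − 1.5 = 2.7045; wedge = 66.75 − 37 = 29.75.
The triangle = ½ × 2.7045 × 29.75 = $40.23 thousand.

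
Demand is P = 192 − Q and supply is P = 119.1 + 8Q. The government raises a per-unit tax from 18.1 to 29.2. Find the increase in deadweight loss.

Competitive equilibrium: 192 − Q = 119.1 + 8Q → Q* = 8.1, P* = 183.9.
For a per-unit tax t: ΔQ = t/9, so DWL = ½·t·(t/9) = t²/18.
At t = 18.1: DWL = 18.201. At t = 29.2: DWL = 47.369.
Increase = 47.369 − 18.201 = 29.17.

29.17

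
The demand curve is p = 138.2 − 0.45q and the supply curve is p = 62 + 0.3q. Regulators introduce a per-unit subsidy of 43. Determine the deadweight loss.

Competitive equilibrium: 138.2 − 0.45q = 62 + 0.3q → q* = 101.6, p* = 92.48.
The subsidy lowers effective supply by 43: p = 19 + 0.3q.
New quantity: 138.2 − 0.45q = 19 + 0.3q → q' = 158.9333.
Overproduction Δq = 158.9333 − 101.6 = 57.3333; wedge = subsidy = 43.
The triangle = ½ × 57.3333 × 43 = 1232.67.

1232.67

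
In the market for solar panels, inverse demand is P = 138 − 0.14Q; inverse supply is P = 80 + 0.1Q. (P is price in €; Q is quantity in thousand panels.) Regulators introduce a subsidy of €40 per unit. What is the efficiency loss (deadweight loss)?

Competitive equilibrium: 138 − 0.14Q = 80 + 0.1Q → Q* = 241.6667, P* = 104.1667.
The subsidy lowers effective supply by 40: P = 40 + 0.1Q.
New quantity: 138 − 0.14Q = 40 + 0.1Q → Q' = 408.3333.
Overproduction ΔQ = 408.3333 − 241.6667 = 166.6666; wedge = subsidy = 40.
DWL = ½ × 166.6666 × 40 = €3333.33 thousand.

€3333.33 thousand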